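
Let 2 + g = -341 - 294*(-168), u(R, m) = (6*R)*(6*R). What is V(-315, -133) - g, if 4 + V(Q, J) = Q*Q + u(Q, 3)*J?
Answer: -475039128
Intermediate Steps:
u(R, m) = 36*R²
V(Q, J) = -4 + Q² + 36*J*Q² (V(Q, J) = -4 + (Q*Q + (36*Q²)*J) = -4 + (Q² + 36*J*Q²) = -4 + Q² + 36*J*Q²)
g = 49049 (g = -2 + (-341 - 294*(-168)) = -2 + (-341 + 49392) = -2 + 49051 = 49049)
V(-315, -133) - g = (-4 + (-315)² + 36*(-133)*(-315)²) - 1*49049 = (-4 + 99225 + 36*(-133)*99225) - 49049 = (-4 + 99225 - 475089300) - 49049 = -474990079 - 49049 = -475039128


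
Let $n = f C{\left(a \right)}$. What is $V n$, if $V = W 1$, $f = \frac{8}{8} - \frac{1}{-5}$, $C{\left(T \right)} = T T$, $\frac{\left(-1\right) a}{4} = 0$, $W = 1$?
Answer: $0$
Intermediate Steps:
$a = 0$ ($a = \left(-4\right) 0 = 0$)
$C{\left(T \right)} = T^{2}$
$f = \frac{6}{5}$ ($f = 8 \cdot \frac{1}{8} - - \frac{1}{5} = 1 + \frac{1}{5} = \frac{6}{5} \approx 1.2$)
$V = 1$ ($V = 1 \cdot 1 = 1$)
$n = 0$ ($n = \frac{6 \cdot 0^{2}}{5} = \frac{6}{5} \cdot 0 = 0$)
$V n = 1 \cdot 0 = 0$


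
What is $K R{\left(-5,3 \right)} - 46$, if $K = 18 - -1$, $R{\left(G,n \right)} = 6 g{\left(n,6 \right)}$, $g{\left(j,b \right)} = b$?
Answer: $638$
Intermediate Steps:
$R{\left(G,n \right)} = 36$ ($R{\left(G,n \right)} = 6 \cdot 6 = 36$)
$K = 19$ ($K = 18 + 1 = 19$)
$K R{\left(-5,3 \right)} - 46 = 19 \cdot 36 - 46 = 684 - 46 = 638$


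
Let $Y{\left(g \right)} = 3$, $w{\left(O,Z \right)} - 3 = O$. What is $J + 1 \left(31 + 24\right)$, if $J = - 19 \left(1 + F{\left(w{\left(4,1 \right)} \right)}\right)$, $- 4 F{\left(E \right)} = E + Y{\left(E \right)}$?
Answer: $\frac{167}{2} \approx 83.5$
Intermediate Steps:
$w{\left(O,Z \right)} = 3 + O$
$F{\left(E \right)} = - \frac{3}{4} - \frac{E}{4}$ ($F{\left(E \right)} = - \frac{E + 3}{4} = - \frac{3 + E}{4} = - \frac{3}{4} - \frac{E}{4}$)
$J = \frac{57}{2}$ ($J = - 19 \left(1 - \left(\frac{3}{4} + \frac{3 + 4}{4}\right)\right) = - 19 \left(1 - \frac{5}{2}\right) = \left(-19\right) \left(- \frac{3}{2}\right) = \frac{57}{2} \approx 28.5$)
$J + 1 \left(31 + 24\right) = \frac{57}{2} + 1 \left(31 + 24\right) = \frac{57}{2} + 1 \cdot 55 = \frac{57}{2} + 55 = \frac{167}{2}$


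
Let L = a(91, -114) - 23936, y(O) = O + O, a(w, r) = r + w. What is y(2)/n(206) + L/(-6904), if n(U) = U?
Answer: 2481585/711112 ≈ 3.4897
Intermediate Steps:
y(O) = 2*O
L = -23959 (L = (-114 + 91) - 23936 = -23 - 23936 = -23959)
y(2)/n(206) + L/(-6904) = (2*2)/206 - 23959/(-6904) = 4*(1/206) - 23959*(-1/6904) = 2/103 + 23959/6904 = 2481585/711112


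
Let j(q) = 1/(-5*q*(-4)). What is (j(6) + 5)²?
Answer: 361201/14400 ≈ 25.083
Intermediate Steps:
j(q) = 1/(20*q)
(j(6) + 5)² = ((1/20)/6 + 5)² = ((1/20)*(⅙) + 5)² = (1/120 + 5)² = (601/120)² = 361201/14400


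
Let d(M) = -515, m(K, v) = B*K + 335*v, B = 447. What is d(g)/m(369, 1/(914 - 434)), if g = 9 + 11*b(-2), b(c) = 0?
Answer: -9888/3166919 ≈ -0.0031223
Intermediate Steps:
m(K, v) = 335*v + 447*K (m(K, v) = 447*K + 335*v = 335*v + 447*K)
g = 9 (g = 9 + 11*0 = 9 + 0 = 9)
d(g)/m(369, 1/(914 - 434)) = -515/(335/(914 - 434) + 447*369) = -515/(335/480 + 164943) = -515/(335*(1/480) + 164943) = -515/(67/96 + 164943) = -515/15834595/96 = -515*96/15834595 = -9888/3166919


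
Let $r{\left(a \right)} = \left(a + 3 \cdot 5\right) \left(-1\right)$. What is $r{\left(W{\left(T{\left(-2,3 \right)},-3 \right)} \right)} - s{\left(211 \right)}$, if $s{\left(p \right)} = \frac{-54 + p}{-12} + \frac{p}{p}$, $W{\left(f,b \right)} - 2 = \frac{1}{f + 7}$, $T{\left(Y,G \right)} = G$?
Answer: $- \frac{301}{60} \approx -5.0167$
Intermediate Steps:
$W{\left(f,b \right)} = 2 + \frac{1}{7 + f}$ ($W{\left(f,b \right)} = 2 + \frac{1}{f + 7} = 2 + \frac{1}{7 + f}$)
$r{\left(a \right)} = -15 - a$ ($r{\left(a \right)} = \left(a + 15\right) \left(-1\right) = \left(15 + a\right) \left(-1\right) = -15 - a$)
$s{\left(p \right)} = \frac{11}{2} - \frac{p}{12}$ ($s{\left(p \right)} = \left(-54 + p\right) \left(- \frac{1}{12}\right) + 1 = \left(\frac{9}{2} - \frac{p}{12}\right) + 1 = \frac{11}{2} - \frac{p}{12}$)
$r{\left(W{\left(T{\left(-2,3 \right)},-3 \right)} \right)} - s{\left(211 \right)} = \left(-15 - \frac{15 + 2 \cdot 3}{7 + 3}\right) - \left(\frac{11}{2} - \frac{211}{12}\right) = \left(-15 - \frac{15 + 6}{10}\right) - \left(\frac{11}{2} - \frac{211}{12}\right) = \left(-15 - \frac{1}{10} \cdot 21\right) - - \frac{145}{12} = \left(-15 - \frac{21}{10}\right) + \frac{145}{12} = - \frac{171}{10} + \frac{145}{12} = - \frac{301}{60}$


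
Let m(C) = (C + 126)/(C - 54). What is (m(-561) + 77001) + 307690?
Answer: 15772360/41 ≈ 3.8469e+5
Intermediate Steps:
m(C) = (126 + C)/(-54 + C)
(m(-561) + 77001) + 307690 = ((126 - 561)/(-54 - 561) + 77001) + 307690 = (-435/(-615) + 77001) + 307690 = (-1/615*(-435) + 77001) + 307690 = (29/41 + 77001) + 307690 = 3157070/41 + 307690 = 15772360/41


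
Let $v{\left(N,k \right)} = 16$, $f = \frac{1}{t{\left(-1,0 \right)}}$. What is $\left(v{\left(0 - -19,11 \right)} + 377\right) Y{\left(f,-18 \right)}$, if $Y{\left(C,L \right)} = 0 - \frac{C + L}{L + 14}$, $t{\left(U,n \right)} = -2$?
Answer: $- \frac{14541}{8} \approx -1817.6$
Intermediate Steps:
$f = - \frac{1}{2}$ ($f = \frac{1}{-2} = - \frac{1}{2} \approx -0.5$)
$Y{\left(C,L \right)} = - \frac{C + L}{14 + L}$ ($Y{\left(C,L \right)} = 0 - \frac{C + L}{14 + L} = - \frac{C + L}{14 + L}$)
$\left(v{\left(0 - -19,11 \right)} + 377\right) Y{\left(f,-18 \right)} = \left(16 + 377\right) \frac{\left(-1\right) \left(- \frac{1}{2}\right) - -18}{14 - 18} = 393 \frac{\frac{1}{2} + 18}{-4} = 393 \left(\left(- \frac{1}{4}\right) \frac{37}{2}\right) = 393 \left(- \frac{37}{8}\right) = - \frac{14541}{8}$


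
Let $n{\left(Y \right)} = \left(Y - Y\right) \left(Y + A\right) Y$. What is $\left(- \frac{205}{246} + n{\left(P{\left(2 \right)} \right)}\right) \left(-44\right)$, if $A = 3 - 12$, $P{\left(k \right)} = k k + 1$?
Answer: $\frac{110}{3} \approx 36.667$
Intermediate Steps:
$P{\left(k \right)} = 1 + k^{2}$ ($P{\left(k \right)} = k^{2} + 1 = 1 + k^{2}$)
$A = -9$ ($A = 3 - 12 = -9$)
$n{\left(Y \right)} = 0$ ($n{\left(Y \right)} = \left(Y - Y\right) \left(Y - 9\right) Y = 0 \left(-9 + Y\right) Y = 0 Y = 0$)
$\left(- \frac{205}{246} + n{\left(P{\left(2 \right)} \right)}\right) \left(-44\right) = \left(- \frac{205}{246} + 0\right) \left(-44\right) = \left(\left(-205\right) \frac{1}{246} + 0\right) \left(-44\right) = \left(- \frac{5}{6} + 0\right) \left(-44\right) = \left(- \frac{5}{6}\right) \left(-44\right) = \frac{110}{3}$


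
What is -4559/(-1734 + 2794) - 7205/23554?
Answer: -57509993/12483620 ≈ -4.6068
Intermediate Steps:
-4559/(-1734 + 2794) - 7205/23554 = -4559/1060 - 7205*1/23554 = -4559*1/1060 - 7205/23554 = -4559/1060 - 7205/23554 = -57509993/12483620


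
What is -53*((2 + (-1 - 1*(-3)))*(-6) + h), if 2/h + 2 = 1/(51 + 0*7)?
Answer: 133878/101 ≈ 1325.5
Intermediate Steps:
h = -102/101 (h = 2/(-2 + 1/(51 + 0*7)) = 2/(-2 + 1/(51 + 0)) = 2/(-2 + 1/51) = 2/(-101/51) = 2*(-51/101) = -102/101 ≈ -1.0099)
-53*((2 + (-1 - 1*(-3)))*(-6) + h) = -53*((2 + (-1 - 1*(-3)))*(-6) - 102/101) = -53*((2 + (-1 + 3))*(-6) - 102/101) = -53*((2 + 2)*(-6) - 102/101) = -53*(4*(-6) - 102/101) = -53*(-24 - 102/101) = -53*(-2526/101) = 133878/101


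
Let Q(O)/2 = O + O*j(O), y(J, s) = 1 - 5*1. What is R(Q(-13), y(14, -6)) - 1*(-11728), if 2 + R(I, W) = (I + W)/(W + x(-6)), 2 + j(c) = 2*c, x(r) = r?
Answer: 58281/5 ≈ 11656.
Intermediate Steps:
y(J, s) = -4 (y(J, s) = 1 - 5 = -4)
j(c) = -2 + 2*c
Q(O) = 2*O + 2*O*(-2 + 2*O) (Q(O) = 2*(O + O*(-2 + 2*O)) = 2*O + 2*O*(-2 + 2*O))
R(I, W) = -2 + (I + W)/(-6 + W) (R(I, W) = -2 + (I + W)/(W - 6) = -2 + (I + W)/(-6 + W))
R(Q(-13), y(14, -6)) - 1*(-11728) = (12 + 2*(-13)*(-1 + 2*(-13)) - 1*(-4))/(-6 - 4) - 1*(-11728) = (12 + 2*(-13)*(-1 - 26) + 4)/(-10) + 11728 = -(12 + 2*(-13)*(-27) + 4)/10 + 11728 = -(12 + 702 + 4)/10 + 11728 = -⅒*718 + 11728 = -359/5 + 11728 = 58281/5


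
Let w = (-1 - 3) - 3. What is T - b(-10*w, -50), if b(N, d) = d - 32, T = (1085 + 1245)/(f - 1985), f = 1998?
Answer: 3396/13 ≈ 261.23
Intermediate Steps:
w = -7 (w = -4 - 3 = -7)
T = 2330/13 (T = (1085 + 1245)/(1998 - 1985) = 2330/13 ≈ 179.23)
b(N, d) = -32 + d
T - b(-10*w, -50) = 2330/13 - (-32 - 50) = 2330/13 - 1*(-82) = 2330/13 + 82 = 3396/13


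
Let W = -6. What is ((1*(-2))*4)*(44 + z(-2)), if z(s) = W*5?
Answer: -112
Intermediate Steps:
z(s) = -30 (z(s) = -6*5 = -30)
((1*(-2))*4)*(44 + z(-2)) = ((1*(-2))*4)*(44 - 30) = -2*4*14 = -8*14 = -112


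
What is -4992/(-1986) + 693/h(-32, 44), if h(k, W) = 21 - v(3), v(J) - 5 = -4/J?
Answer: 731413/17212 ≈ 42.494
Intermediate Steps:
v(J) = 5 - 4/J
h(k, W) = 52/3 (h(k, W) = 21 - (5 - 4/3) = 21 - 1*11/3 = 21 - 11/3 = 52/3)
-4992/(-1986) + 693/h(-32, 44) = -4992/(-1986) + 693/(52/3) = -4992*(-1/1986) + 693*(3/52) = 832/331 + 2079/52 = 731413/17212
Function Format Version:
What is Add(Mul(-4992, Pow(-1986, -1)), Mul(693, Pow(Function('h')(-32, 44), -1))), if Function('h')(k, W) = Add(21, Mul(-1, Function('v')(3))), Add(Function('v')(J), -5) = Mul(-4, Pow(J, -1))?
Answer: Rational(731413, 17212) ≈ 42.494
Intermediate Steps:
Function('v')(J) = Add(5, Mul(-4, Pow(J, -1)))
Function('h')(k, W) = Rational(52, 3) (Function('h')(k, W) = Add(21, Mul(-1, Add(5, Mul(-4, Pow(3, -1))))) = Add(21, Mul(-1, Add(5, Mul(-4, Rational(1, 3))))) = Add(21, Mul(-1, Add(5, Rational(-4, 3)))) = Add(21, Mul(-1, Rational(11, 3))) = Add(21, Rational(-11, 3)) = Rational(52, 3))
Add(Mul(-4992, Pow(-1986, -1)), Mul(693, Pow(Function('h')(-32, 44), -1))) = Add(Mul(-4992, Pow(-1986, -1)), Mul(693, Pow(Rational(52, 3), -1))) = Add(Mul(-4992, Rational(-1, 1986)), Mul(693, Rational(3, 52))) = Add(Rational(832, 331), Rational(2079, 52)) = Rational(731413, 17212)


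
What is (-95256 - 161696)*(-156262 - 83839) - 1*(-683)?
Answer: 61694432835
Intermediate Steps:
(-95256 - 161696)*(-156262 - 83839) - 1*(-683) = -256952*(-240101) + 683 = 61694432152 + 683 = 61694432835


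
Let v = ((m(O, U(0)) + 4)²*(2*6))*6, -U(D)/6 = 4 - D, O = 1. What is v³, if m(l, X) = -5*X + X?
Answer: 373248000000000000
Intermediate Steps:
U(D) = -24 + 6*D (U(D) = -6*(4 - D) = -24 + 6*D)
m(l, X) = -4*X
v = 720000 (v = ((-4*(-24 + 6*0) + 4)²*(2*6))*6 = ((-4*(-24 + 0) + 4)²*12)*6 = ((-4*(-24) + 4)²*12)*6 = ((96 + 4)²*12)*6 = (100²*12)*6 = (10000*12)*6 = 120000*6 = 720000)
v³ = 720000³ = 373248000000000000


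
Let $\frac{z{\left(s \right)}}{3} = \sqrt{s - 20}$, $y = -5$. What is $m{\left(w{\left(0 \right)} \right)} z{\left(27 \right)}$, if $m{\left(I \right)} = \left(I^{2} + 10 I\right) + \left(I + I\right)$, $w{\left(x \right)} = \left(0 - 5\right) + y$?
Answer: $- 60 \sqrt{7} \approx -158.75$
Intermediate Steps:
$z{\left(s \right)} = 3 \sqrt{-20 + s}$ ($z{\left(s \right)} = 3 \sqrt{s - 20} = 3 \sqrt{-20 + s}$)
$w{\left(x \right)} = -10$ ($w{\left(x \right)} = \left(0 - 5\right) - 5 = -5 - 5 = -10$)
$m{\left(I \right)} = I^{2} + 12 I$ ($m{\left(I \right)} = \left(I^{2} + 10 I\right) + 2 I = I^{2} + 12 I$)
$m{\left(w{\left(0 \right)} \right)} z{\left(27 \right)} = - 10 \left(12 - 10\right) 3 \sqrt{-20 + 27} = \left(-10\right) 2 \cdot 3 \sqrt{7} = - 20 \cdot 3 \sqrt{7} = - 60 \sqrt{7}$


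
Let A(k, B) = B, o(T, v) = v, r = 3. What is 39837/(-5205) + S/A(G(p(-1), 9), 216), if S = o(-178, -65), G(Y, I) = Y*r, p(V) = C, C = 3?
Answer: -2981039/374760 ≈ -7.9545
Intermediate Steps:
p(V) = 3
G(Y, I) = 3*Y (G(Y, I) = Y*3 = 3*Y)
S = -65
39837/(-5205) + S/A(G(p(-1), 9), 216) = 39837/(-5205) - 65/216 = 39837*(-1/5205) - 65*1/216 = -13279/1735 - 65/216 = -2981039/374760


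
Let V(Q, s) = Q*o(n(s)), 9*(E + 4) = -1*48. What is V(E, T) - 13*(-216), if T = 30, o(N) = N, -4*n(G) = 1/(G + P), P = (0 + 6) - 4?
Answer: 269575/96 ≈ 2808.1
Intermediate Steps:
P = 2 (P = 6 - 4 = 2)
E = -28/3 (E = -4 + (-1*48)/9 = -4 + (⅑)*(-48) = -4 - 16/3 = -28/3 ≈ -9.3333)
n(G) = -1/(4*(2 + G)) (n(G) = -1/(4*(G + 2)) = -1/(4*(2 + G)))
V(Q, s) = -Q/(8 + 4*s) (V(Q, s) = Q*(-1/(8 + 4*s)) = -Q/(8 + 4*s))
V(E, T) - 13*(-216) = -1*(-28/3)/(8 + 4*30) - 13*(-216) = -1*(-28/3)/(8 + 120) - 1*(-2808) = -1*(-28/3)/128 + 2808 = -1*(-28/3)*1/128 + 2808 = 7/96 + 2808 = 269575/96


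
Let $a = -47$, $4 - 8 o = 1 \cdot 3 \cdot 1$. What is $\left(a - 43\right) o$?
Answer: $- \frac{45}{4} \approx -11.25$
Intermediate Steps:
$o = \frac{1}{8}$ ($o = \frac{1}{2} - \frac{1 \cdot 3 \cdot 1}{8} = \frac{1}{2} - \frac{3 \cdot 1}{8} = \frac{1}{2} - \frac{3}{8} = \frac{1}{8} \approx 0.125$)
$\left(a - 43\right) o = \left(-47 - 43\right) \frac{1}{8} = \left(-90\right) \frac{1}{8} = - \frac{45}{4}$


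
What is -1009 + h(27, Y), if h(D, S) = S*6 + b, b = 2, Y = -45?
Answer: -1277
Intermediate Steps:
h(D, S) = 2 + 6*S (h(D, S) = S*6 + 2 = 6*S + 2 = 2 + 6*S)
-1009 + h(27, Y) = -1009 + (2 + 6*(-45)) = -1009 + (2 - 270) = -1009 - 268 = -1277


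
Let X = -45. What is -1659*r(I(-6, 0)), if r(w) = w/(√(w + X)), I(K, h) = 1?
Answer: 1659*I*√11/22 ≈ 250.1*I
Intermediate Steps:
r(w) = w/√(-45 + w) (r(w) = w/(√(w - 45)) = w/(√(-45 + w)) = w/√(-45 + w))
-1659*r(I(-6, 0)) = -1659/√(-45 + 1) = -1659/√(-44) = -1659*(-I*√11/22) = -(-1659)*I*√11/22 = 1659*I*√11/22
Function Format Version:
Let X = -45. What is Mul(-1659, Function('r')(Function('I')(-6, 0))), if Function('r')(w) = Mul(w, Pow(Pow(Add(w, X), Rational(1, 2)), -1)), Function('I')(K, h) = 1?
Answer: Mul(Rational(1659, 22), I, Pow(11, Rational(1, 2))) ≈ Mul(250.10, I)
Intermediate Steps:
Function('r')(w) = Mul(w, Pow(Add(-45, w), Rational(-1, 2))) (Function('r')(w) = Mul(w, Pow(Pow(Add(w, -45), Rational(1, 2)), -1)) = Mul(w, Pow(Pow(Add(-45, w), Rational(1, 2)), -1)) = Mul(w, Pow(Add(-45, w), Rational(-1, 2))))
Mul(-1659, Function('r')(Function('I')(-6, 0))) = Mul(-1659, Mul(1, Pow(Add(-45, 1), Rational(-1, 2)))) = Mul(-1659, Mul(1, Pow(-44, Rational(-1, 2)))) = Mul(-1659, Mul(1, Mul(Rational(-1, 22), I, Pow(11, Rational(1, 2))))) = Mul(-1659, Mul(Rational(-1, 22), I, Pow(11, Rational(1, 2)))) = Mul(Rational(1659, 22), I, Pow(11, Rational(1, 2)))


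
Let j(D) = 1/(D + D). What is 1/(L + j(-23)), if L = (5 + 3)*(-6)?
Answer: -46/2209 ≈ -0.020824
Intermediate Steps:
j(D) = 1/(2*D)
L = -48 (L = 8*(-6) = -48)
1/(L + j(-23)) = 1/(-48 + (½)/(-23)) = 1/(-48 + (½)*(-1/23)) = 1/(-48 - 1/46) = 1/(-2209/46) = -46/2209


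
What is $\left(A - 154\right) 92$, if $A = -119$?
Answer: $-25116$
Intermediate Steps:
$\left(A - 154\right) 92 = \left(-119 - 154\right) 92 = \left(-273\right) 92 = -25116$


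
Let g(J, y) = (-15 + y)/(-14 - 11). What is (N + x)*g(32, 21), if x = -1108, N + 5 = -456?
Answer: 9414/25 ≈ 376.56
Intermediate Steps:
N = -461 (N = -5 - 456 = -461)
g(J, y) = 3/5 - y/25 (g(J, y) = (-15 + y)/(-25) = (-15 + y)*(-1/25) = 3/5 - y/25)
(N + x)*g(32, 21) = (-461 - 1108)*(3/5 - 1/25*21) = -1569*(3/5 - 21/25) = -1569*(-6/25) = 9414/25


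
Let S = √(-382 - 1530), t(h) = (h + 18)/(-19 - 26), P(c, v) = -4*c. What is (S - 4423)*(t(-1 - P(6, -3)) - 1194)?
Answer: 237829133/45 - 107542*I*√478/45 ≈ 5.2851e+6 - 52249.0*I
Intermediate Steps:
t(h) = -⅖ - h/45 (t(h) = (18 + h)/(-45) = (18 + h)*(-1/45) = -⅖ - h/45)
S = 2*I*√478 (S = √(-1912) = 2*I*√478 ≈ 43.726*I)
(S - 4423)*(t(-1 - P(6, -3)) - 1194) = (2*I*√478 - 4423)*((-⅖ - (-1 - (-4)*6)/45) - 1194) = (-4423 + 2*I*√478)*((-⅖ - (-1 - 1*(-24))/45) - 1194) = (-4423 + 2*I*√478)*((-⅖ - (-1 + 24)/45) - 1194) = (-4423 + 2*I*√478)*((-⅖ - 1/45*23) - 1194) = (-4423 + 2*I*√478)*((-⅖ - 23/45) - 1194) = (-4423 + 2*I*√478)*(-41/45 - 1194) = (-4423 + 2*I*√478)*(-53771/45) = 237829133/45 - 107542*I*√478/45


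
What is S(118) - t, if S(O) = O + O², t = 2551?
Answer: 11491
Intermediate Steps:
S(118) - t = 118*(1 + 118) - 1*2551 = 118*119 - 2551 = 14042 - 2551 = 11491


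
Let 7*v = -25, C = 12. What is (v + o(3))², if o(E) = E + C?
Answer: 6400/49 ≈ 130.61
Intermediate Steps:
o(E) = 12 + E (o(E) = E + 12 = 12 + E)
v = -25/7 (v = (⅐)*(-25) = -25/7 ≈ -3.5714)
(v + o(3))² = (-25/7 + (12 + 3))² = (-25/7 + 15)² = (80/7)² = 6400/49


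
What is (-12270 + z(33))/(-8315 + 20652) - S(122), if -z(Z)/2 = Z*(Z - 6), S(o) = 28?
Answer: -359488/12337 ≈ -29.139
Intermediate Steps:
z(Z) = -2*Z*(-6 + Z) (z(Z) = -2*Z*(Z - 6) = -2*Z*(-6 + Z))
(-12270 + z(33))/(-8315 + 20652) - S(122) = (-12270 + 2*33*(6 - 1*33))/(-8315 + 20652) - 1*28 = (-12270 + 2*33*(6 - 33))/12337 - 28 = (-12270 + 2*33*(-27))*(1/12337) - 28 = (-12270 - 1782)*(1/12337) - 28 = -14052*1/12337 - 28 = -14052/12337 - 28 = -359488/12337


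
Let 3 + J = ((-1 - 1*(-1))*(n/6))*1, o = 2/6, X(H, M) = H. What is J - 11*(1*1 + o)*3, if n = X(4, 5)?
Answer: -47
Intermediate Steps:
n = 4
o = 1/3 (o = 2*(1/6) = 1/3 ≈ 0.33333)
J = -3 (J = -3 + ((-1 - 1*(-1))*(4/6))*1 = -3 + ((-1 + 1)*(4*(1/6)))*1 = -3 + (0*(2/3))*1 = -3 + 0*1 = -3 + 0 = -3)
J - 11*(1*1 + o)*3 = -3 - 11*(1*1 + 1/3)*3 = -3 - 11*(1 + 1/3)*3 = -3 - 44*3/3 = -3 - 11*4 = -3 - 44 = -47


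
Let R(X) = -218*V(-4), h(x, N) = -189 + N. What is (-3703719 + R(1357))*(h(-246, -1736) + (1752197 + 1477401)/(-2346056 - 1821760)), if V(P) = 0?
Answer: 4954511448467527/694636 ≈ 7.1325e+9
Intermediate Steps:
R(X) = 0 (R(X) = -218*0 = 0)
(-3703719 + R(1357))*(h(-246, -1736) + (1752197 + 1477401)/(-2346056 - 1821760)) = (-3703719 + 0)*((-189 - 1736) + (1752197 + 1477401)/(-2346056 - 1821760)) = -3703719*(-1925 + 3229598/(-4167816)) = -3703719*(-1925 + 3229598*(-1/4167816)) = -3703719*(-1925 - 1614799/2083908) = -3703719*(-4013137699/2083908) = 4954511448467527/694636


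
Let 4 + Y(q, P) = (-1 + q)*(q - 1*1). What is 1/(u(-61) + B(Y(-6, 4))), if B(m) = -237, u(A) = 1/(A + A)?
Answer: -122/28915 ≈ -0.0042193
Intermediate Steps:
Y(q, P) = -4 + (-1 + q)² (Y(q, P) = -4 + (-1 + q)*(q - 1*1) = -4 + (-1 + q)*(q - 1) = -4 + (-1 + q)*(-1 + q) = -4 + (-1 + q)²)
u(A) = 1/(2*A)
1/(u(-61) + B(Y(-6, 4))) = 1/((½)/(-61) - 237) = 1/((½)*(-1/61) - 237) = 1/(-1/122 - 237) = 1/(-28915/122) = -122/28915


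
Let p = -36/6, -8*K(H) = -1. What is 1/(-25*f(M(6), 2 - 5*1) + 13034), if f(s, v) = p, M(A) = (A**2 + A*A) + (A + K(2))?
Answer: 1/13184 ≈ 7.5849e-5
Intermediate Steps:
K(H) = 1/8 (K(H) = -1/8*(-1) = 1/8)
M(A) = 1/8 + A + 2*A**2 (M(A) = (A**2 + A*A) + (A + 1/8) = (A**2 + A**2) + (1/8 + A) = 2*A**2 + (1/8 + A) = 1/8 + A + 2*A**2)
p = -6 (p = -36*1/6 = -6)
f(s, v) = -6
1/(-25*f(M(6), 2 - 5*1) + 13034) = 1/(-25*(-6) + 13034) = 1/(150 + 13034) = 1/13184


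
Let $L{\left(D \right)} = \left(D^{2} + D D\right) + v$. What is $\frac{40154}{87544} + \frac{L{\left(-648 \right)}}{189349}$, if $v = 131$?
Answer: $\frac{40567369781}{8288184428} \approx 4.8946$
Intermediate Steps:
$L{\left(D \right)} = 131 + 2 D^{2}$ ($L{\left(D \right)} = \left(D^{2} + D D\right) + 131 = \left(D^{2} + D^{2}\right) + 131 = 2 D^{2} + 131 = 131 + 2 D^{2}$)
$\frac{40154}{87544} + \frac{L{\left(-648 \right)}}{189349} = \frac{40154}{87544} + \frac{131 + 2 \left(-648\right)^{2}}{189349} = 40154 \cdot \frac{1}{87544} + \left(131 + 2 \cdot 419904\right) \frac{1}{189349} = \frac{20077}{43772} + \left(131 + 839808\right) \frac{1}{189349} = \frac{20077}{43772} + 839939 \cdot \frac{1}{189349} = \frac{20077}{43772} + \frac{839939}{189349} = \frac{40567369781}{8288184428}$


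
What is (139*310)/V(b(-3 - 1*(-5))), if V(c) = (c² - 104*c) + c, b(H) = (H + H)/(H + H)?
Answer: -21545/51 ≈ -422.45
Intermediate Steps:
b(H) = 1 (b(H) = (2*H)/((2*H)) = (2*H)*(1/(2*H)) = 1)
V(c) = c² - 103*c
(139*310)/V(b(-3 - 1*(-5))) = (139*310)/((1*(-103 + 1))) = 43090/((1*(-102))) = 43090/(-102) = 43090*(-1/102) = -21545/51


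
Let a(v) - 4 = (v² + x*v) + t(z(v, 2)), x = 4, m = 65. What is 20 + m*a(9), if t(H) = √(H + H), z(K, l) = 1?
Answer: 7885 + 65*√2 ≈ 7976.9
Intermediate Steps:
t(H) = √2*√H (t(H) = √(2*H) = √2*√H)
a(v) = 4 + √2 + v² + 4*v (a(v) = 4 + ((v² + 4*v) + √2*√1) = 4 + ((v² + 4*v) + √2*1) = 4 + ((v² + 4*v) + √2) = 4 + (√2 + v² + 4*v) = 4 + √2 + v² + 4*v)
20 + m*a(9) = 20 + 65*(4 + √2 + 9² + 4*9) = 20 + 65*(4 + √2 + 81 + 36) = 20 + 65*(121 + √2) = 20 + (7865 + 65*√2) = 7885 + 65*√2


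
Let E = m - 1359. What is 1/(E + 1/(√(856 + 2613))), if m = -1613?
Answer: -10309868/30640927695 - √3469/30640927695 ≈ -0.00033648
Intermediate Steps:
E = -2972 (E = -1613 - 1359 = -2972)
1/(E + 1/(√(856 + 2613))) = 1/(-2972 + 1/(√(856 + 2613))) = 1/(-2972 + 1/(√3469)) = 1/(-2972 + √3469/3469)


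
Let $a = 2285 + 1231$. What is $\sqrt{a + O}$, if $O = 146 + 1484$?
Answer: $\sqrt{5146} \approx 71.736$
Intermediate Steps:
$a = 3516$
$O = 1630$
$\sqrt{a + O} = \sqrt{3516 + 1630} = \sqrt{5146}$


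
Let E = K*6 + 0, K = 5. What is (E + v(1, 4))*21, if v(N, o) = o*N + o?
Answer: 798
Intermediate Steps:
v(N, o) = o + N*o (v(N, o) = N*o + o = o + N*o)
E = 30 (E = 5*6 + 0 = 30 + 0 = 30)
(E + v(1, 4))*21 = (30 + 4*(1 + 1))*21 = (30 + 4*2)*21 = (30 + 8)*21 = 38*21 = 798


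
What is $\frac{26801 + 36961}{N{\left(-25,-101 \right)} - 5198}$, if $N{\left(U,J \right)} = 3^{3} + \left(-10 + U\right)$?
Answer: $- \frac{31881}{2603} \approx -12.248$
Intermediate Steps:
$N{\left(U,J \right)} = 17 + U$ ($N{\left(U,J \right)} = 27 + \left(-10 + U\right) = 17 + U$)
$\frac{26801 + 36961}{N{\left(-25,-101 \right)} - 5198} = \frac{26801 + 36961}{\left(17 - 25\right) - 5198} = \frac{63762}{-8 - 5198} = \frac{63762}{-5206} = 63762 \left(- \frac{1}{5206}\right) = - \frac{31881}{2603}$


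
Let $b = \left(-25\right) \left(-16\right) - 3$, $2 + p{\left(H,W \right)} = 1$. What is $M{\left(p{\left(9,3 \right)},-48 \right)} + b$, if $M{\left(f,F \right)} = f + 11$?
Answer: $407$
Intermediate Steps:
$p{\left(H,W \right)} = -1$ ($p{\left(H,W \right)} = -2 + 1 = -1$)
$b = 397$ ($b = 400 - 3 = 397$)
$M{\left(f,F \right)} = 11 + f$
$M{\left(p{\left(9,3 \right)},-48 \right)} + b = \left(11 - 1\right) + 397 = 10 + 397 = 407$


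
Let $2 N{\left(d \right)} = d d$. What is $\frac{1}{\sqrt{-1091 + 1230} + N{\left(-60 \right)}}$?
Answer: $\frac{1800}{3239861} - \frac{\sqrt{139}}{3239861} \approx 0.00055194$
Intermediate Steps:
$N{\left(d \right)} = \frac{d^{2}}{2}$ ($N{\left(d \right)} = \frac{d d}{2} = \frac{d^{2}}{2}$)
$\frac{1}{\sqrt{-1091 + 1230} + N{\left(-60 \right)}} = \frac{1}{\sqrt{-1091 + 1230} + \frac{\left(-60\right)^{2}}{2}} = \frac{1}{\sqrt{139} + \frac{1}{2} \cdot 3600} = \frac{1}{\sqrt{139} + 1800} = \frac{1}{1800 + \sqrt{139}}$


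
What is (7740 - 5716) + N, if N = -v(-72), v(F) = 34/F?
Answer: 72881/36 ≈ 2024.5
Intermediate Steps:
N = 17/36 (N = -34/(-72) = -34*(-1)/72 = -1*(-17/36) = 17/36 ≈ 0.47222)
(7740 - 5716) + N = (7740 - 5716) + 17/36 = 2024 + 17/36 = 72881/36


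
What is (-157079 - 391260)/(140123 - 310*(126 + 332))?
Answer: 548339/1857 ≈ 295.28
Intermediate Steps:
(-157079 - 391260)/(140123 - 310*(126 + 332)) = -548339/(140123 - 310*458) = -548339/(140123 - 141980) = -548339/(-1857) = -548339*(-1/1857) = 548339/1857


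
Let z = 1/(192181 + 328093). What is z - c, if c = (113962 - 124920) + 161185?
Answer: -78159202197/520274 ≈ -1.5023e+5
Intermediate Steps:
c = 150227 (c = -10958 + 161185 = 150227)
z = 1/520274 ≈ 1.9221e-6
z - c = 1/520274 - 1*150227 = 1/520274 - 150227 = -78159202197/520274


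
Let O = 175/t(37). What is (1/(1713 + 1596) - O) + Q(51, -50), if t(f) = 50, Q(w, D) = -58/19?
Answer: -823903/125742 ≈ -6.5523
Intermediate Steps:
Q(w, D) = -58/19 (Q(w, D) = -58*1/19 = -58/19)
O = 7/2 (O = 175/50 = 175*(1/50) = 7/2 ≈ 3.5000)
(1/(1713 + 1596) - O) + Q(51, -50) = (1/(1713 + 1596) - 1*7/2) - 58/19 = (1/3309 - 7/2) - 58/19 = -23161/6618 - 58/19 = -823903/125742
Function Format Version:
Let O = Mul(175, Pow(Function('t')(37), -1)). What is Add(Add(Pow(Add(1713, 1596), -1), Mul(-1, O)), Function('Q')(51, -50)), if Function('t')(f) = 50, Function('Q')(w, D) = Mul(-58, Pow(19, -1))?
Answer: Rational(-823903, 125742) ≈ -6.5523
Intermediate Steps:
Function('Q')(w, D) = Rational(-58, 19) (Function('Q')(w, D) = Mul(-58, Rational(1, 19)) = Rational(-58, 19))
O = Rational(7, 2) (O = Mul(175, Pow(50, -1)) = Mul(175, Rational(1, 50)) = Rational(7, 2) ≈ 3.5000)
Add(Add(Pow(Add(1713, 1596), -1), Mul(-1, O)), Function('Q')(51, -50)) = Add(Add(Pow(Add(1713, 1596), -1), Mul(-1, Rational(7, 2))), Rational(-58, 19)) = Add(Add(Pow(3309, -1), Rational(-7, 2)), Rational(-58, 19)) = Add(Add(Rational(1, 3309), Rational(-7, 2)), Rational(-58, 19)) = Add(Rational(-23161, 6618), Rational(-58, 19)) = Rational(-823903, 125742)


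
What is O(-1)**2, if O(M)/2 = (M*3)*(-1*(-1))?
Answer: 36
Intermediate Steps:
O(M) = 6*M (O(M) = 2*((M*3)*(-1*(-1))) = 2*((3*M)*1) = 2*(3*M) = 6*M)
O(-1)**2 = (6*(-1))**2 = (-6)**2 = 36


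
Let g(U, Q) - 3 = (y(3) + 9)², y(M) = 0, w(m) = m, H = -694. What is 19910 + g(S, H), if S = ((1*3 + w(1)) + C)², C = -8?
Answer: 19994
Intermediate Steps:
S = 16 (S = ((1*3 + 1) - 8)² = ((3 + 1) - 8)² = (4 - 8)² = (-4)² = 16)
g(U, Q) = 84 (g(U, Q) = 3 + (0 + 9)² = 3 + 9² = 3 + 81 = 84)
19910 + g(S, H) = 19910 + 84 = 19994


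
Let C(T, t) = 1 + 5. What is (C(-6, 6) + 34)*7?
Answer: 280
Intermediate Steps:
C(T, t) = 6
(C(-6, 6) + 34)*7 = (6 + 34)*7 = 40*7 = 280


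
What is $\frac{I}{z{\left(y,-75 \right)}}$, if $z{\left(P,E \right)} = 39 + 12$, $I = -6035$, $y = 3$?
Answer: $- \frac{355}{3} \approx -118.33$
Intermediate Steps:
$z{\left(P,E \right)} = 51$
$\frac{I}{z{\left(y,-75 \right)}} = - \frac{6035}{51} = \left(-6035\right) \frac{1}{51} = - \frac{355}{3}$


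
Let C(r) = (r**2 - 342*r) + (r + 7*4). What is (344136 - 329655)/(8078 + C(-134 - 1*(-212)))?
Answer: -4827/4136 ≈ -1.1671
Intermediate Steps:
C(r) = 28 + r**2 - 341*r (C(r) = (r**2 - 342*r) + (r + 28) = (r**2 - 342*r) + (28 + r) = 28 + r**2 - 341*r)
(344136 - 329655)/(8078 + C(-134 - 1*(-212))) = (344136 - 329655)/(8078 + (28 + (-134 - 1*(-212))**2 - 341*(-134 - 1*(-212)))) = 14481/(8078 + (28 + (-134 + 212)**2 - 341*(-134 + 212))) = 14481/(8078 + (28 + 78**2 - 341*78)) = 14481/(8078 + (28 + 6084 - 26598)) = 14481/(8078 - 20486) = 14481/(-12408) = 14481*(-1/12408) = -4827/4136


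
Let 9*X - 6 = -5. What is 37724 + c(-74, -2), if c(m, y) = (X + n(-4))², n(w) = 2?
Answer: 3056005/81 ≈ 37728.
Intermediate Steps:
X = ⅑ (X = ⅔ + (⅑)*(-5) = ⅔ - 5/9 = ⅑ ≈ 0.11111)
c(m, y) = 361/81 (c(m, y) = (⅑ + 2)² = (19/9)² = 361/81)
37724 + c(-74, -2) = 37724 + 361/81 = 3056005/81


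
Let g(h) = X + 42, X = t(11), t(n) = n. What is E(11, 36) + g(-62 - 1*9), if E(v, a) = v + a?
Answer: 100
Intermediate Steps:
X = 11
g(h) = 53 (g(h) = 11 + 42 = 53)
E(v, a) = a + v
E(11, 36) + g(-62 - 1*9) = (36 + 11) + 53 = 47 + 53 = 100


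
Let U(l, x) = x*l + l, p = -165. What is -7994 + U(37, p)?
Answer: -14062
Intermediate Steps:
U(l, x) = l + l*x (U(l, x) = l*x + l = l + l*x)
-7994 + U(37, p) = -7994 + 37*(1 - 165) = -7994 + 37*(-164) = -7994 - 6068 = -14062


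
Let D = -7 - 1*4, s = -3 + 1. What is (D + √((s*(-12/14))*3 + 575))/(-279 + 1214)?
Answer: -1/85 + √28427/6545 ≈ 0.013996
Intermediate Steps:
s = -2
D = -11 (D = -7 - 4 = -11)
(D + √((s*(-12/14))*3 + 575))/(-279 + 1214) = (-11 + √(-(-24)/14*3 + 575))/(-279 + 1214) = (-11 + √(-(-24)/14*3 + 575))/935 = (-11 + √(-2*(-6/7)*3 + 575))*(1/935) = (-11 + √((12/7)*3 + 575))*(1/935) = (-11 + √(36/7 + 575))*(1/935) = (-11 + √(4061/7))*(1/935) = (-11 + √28427/7)*(1/935) = -1/85 + √28427/6545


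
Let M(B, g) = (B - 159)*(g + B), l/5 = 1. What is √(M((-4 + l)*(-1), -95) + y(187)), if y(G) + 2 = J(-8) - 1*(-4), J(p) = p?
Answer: 3*√1706 ≈ 123.91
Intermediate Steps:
l = 5 (l = 5*1 = 5)
M(B, g) = (-159 + B)*(B + g)
y(G) = -6 (y(G) = -2 + (-8 - 1*(-4)) = -2 + (-8 + 4) = -2 - 4 = -6)
√(M((-4 + l)*(-1), -95) + y(187)) = √((((-4 + 5)*(-1))² - 159*(-4 + 5)*(-1) - 159*(-95) + ((-4 + 5)*(-1))*(-95)) - 6) = √(((1*(-1))² - 159*(-1) + 15105 + (1*(-1))*(-95)) - 6) = √(((-1)² - 159*(-1) + 15105 - 1*(-95)) - 6) = √((1 + 159 + 15105 + 95) - 6) = √(15360 - 6) = √15354 = 3*√1706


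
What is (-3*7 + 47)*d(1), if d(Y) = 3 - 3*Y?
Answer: 0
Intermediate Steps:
(-3*7 + 47)*d(1) = (-3*7 + 47)*(3 - 3*1) = (-21 + 47)*(3 - 3) = 26*0 = 0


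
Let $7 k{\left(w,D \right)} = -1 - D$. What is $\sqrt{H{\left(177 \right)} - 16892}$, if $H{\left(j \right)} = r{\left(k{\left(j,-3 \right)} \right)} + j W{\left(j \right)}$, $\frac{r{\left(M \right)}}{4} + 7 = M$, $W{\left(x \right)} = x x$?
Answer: $\frac{\sqrt{270887393}}{7} \approx 2351.2$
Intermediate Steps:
$W{\left(x \right)} = x^{2}$
$k{\left(w,D \right)} = - \frac{1}{7} - \frac{D}{7}$ ($k{\left(w,D \right)} = \frac{-1 - D}{7} = - \frac{1}{7} - \frac{D}{7}$)
$r{\left(M \right)} = -28 + 4 M$
$H{\left(j \right)} = - \frac{188}{7} + j^{3}$ ($H{\left(j \right)} = \left(-28 + 4 \left(- \frac{1}{7} - - \frac{3}{7}\right)\right) + j j^{2} = \left(-28 + 4 \left(- \frac{1}{7} + \frac{3}{7}\right)\right) + j^{3} = \left(-28 + 4 \cdot \frac{2}{7}\right) + j^{3} = \left(-28 + \frac{8}{7}\right) + j^{3} = - \frac{188}{7} + j^{3}$)
$\sqrt{H{\left(177 \right)} - 16892} = \sqrt{\left(- \frac{188}{7} + 177^{3}\right) - 16892} = \sqrt{\left(- \frac{188}{7} + 5545233\right) - 16892} = \sqrt{\frac{38816443}{7} - 16892} = \sqrt{\frac{38698199}{7}} = \frac{\sqrt{270887393}}{7}$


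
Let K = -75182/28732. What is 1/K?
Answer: -14366/37591 ≈ -0.38217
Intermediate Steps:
K = -37591/14366 (K = -75182*1/28732 = -37591/14366 ≈ -2.6167)
1/K = 1/(-37591/14366) = -14366/37591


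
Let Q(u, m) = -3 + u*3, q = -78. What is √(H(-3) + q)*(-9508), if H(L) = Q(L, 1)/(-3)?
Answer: -9508*I*√74 ≈ -81791.0*I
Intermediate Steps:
Q(u, m) = -3 + 3*u
H(L) = 1 - L (H(L) = (-3 + 3*L)/(-3) = (-3 + 3*L)*(-⅓) = 1 - L)
√(H(-3) + q)*(-9508) = √((1 - 1*(-3)) - 78)*(-9508) = √((1 + 3) - 78)*(-9508) = √(4 - 78)*(-9508) = √(-74)*(-9508) = (I*√74)*(-9508) = -9508*I*√74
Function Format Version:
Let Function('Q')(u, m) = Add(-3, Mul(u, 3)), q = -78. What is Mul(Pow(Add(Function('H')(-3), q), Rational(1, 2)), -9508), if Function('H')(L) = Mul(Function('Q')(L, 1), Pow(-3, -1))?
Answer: Mul(-9508, I, Pow(74, Rational(1, 2))) ≈ Mul(-81791., I)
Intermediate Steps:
Function('Q')(u, m) = Add(-3, Mul(3, u))
Function('H')(L) = Add(1, Mul(-1, L)) (Function('H')(L) = Mul(Add(-3, Mul(3, L)), Pow(-3, -1)) = Mul(Add(-3, Mul(3, L)), Rational(-1, 3)) = Add(1, Mul(-1, L)))
Mul(Pow(Add(Function('H')(-3), q), Rational(1, 2)), -9508) = Mul(Pow(Add(Add(1, Mul(-1, -3)), -78), Rational(1, 2)), -9508) = Mul(Pow(Add(Add(1, 3), -78), Rational(1, 2)), -9508) = Mul(Pow(Add(4, -78), Rational(1, 2)), -9508) = Mul(Pow(-74, Rational(1, 2)), -9508) = Mul(Mul(I, Pow(74, Rational(1, 2))), -9508) = Mul(-9508, I, Pow(74, Rational(1, 2)))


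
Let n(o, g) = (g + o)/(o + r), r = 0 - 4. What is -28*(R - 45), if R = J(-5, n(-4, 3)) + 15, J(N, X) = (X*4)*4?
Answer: 784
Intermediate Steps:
r = -4
n(o, g) = (g + o)/(-4 + o) (n(o, g) = (g + o)/(o - 4) = (g + o)/(-4 + o))
J(N, X) = 16*X (J(N, X) = (4*X)*4 = 16*X)
R = 17 (R = 16*((3 - 4)/(-4 - 4)) + 15 = 16*(-1/(-8)) + 15 = 16*(-⅛*(-1)) + 15 = 16*(⅛) + 15 = 2 + 15 = 17)
-28*(R - 45) = -28*(17 - 45) = -28*(-28) = 784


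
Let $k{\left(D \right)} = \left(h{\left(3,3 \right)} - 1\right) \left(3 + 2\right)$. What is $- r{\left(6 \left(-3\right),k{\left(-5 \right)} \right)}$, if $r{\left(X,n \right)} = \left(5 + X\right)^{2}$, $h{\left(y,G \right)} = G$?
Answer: $-169$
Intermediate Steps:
$k{\left(D \right)} = 10$ ($k{\left(D \right)} = \left(3 - 1\right) \left(3 + 2\right) = 2 \cdot 5 = 10$)
$- r{\left(6 \left(-3\right),k{\left(-5 \right)} \right)} = - \left(5 + 6 \left(-3\right)\right)^{2} = - \left(5 - 18\right)^{2} = - \left(-13\right)^{2} = \left(-1\right) 169 = -169$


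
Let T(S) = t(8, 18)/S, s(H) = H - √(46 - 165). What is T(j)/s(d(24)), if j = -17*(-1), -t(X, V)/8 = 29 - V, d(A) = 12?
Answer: -1056/4471 - 88*I*√119/4471 ≈ -0.23619 - 0.21471*I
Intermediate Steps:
s(H) = H - I*√119 (s(H) = H - √(-119) = H - I*√119)
t(X, V) = -232 + 8*V (t(X, V) = -8*(29 - V) = -232 + 8*V)
j = 17
T(S) = -88/S (T(S) = (-232 + 8*18)/S = (-232 + 144)/S = -88/S)
T(j)/s(d(24)) = (-88/17)/(12 - I*√119) = (-88*1/17)/(12 - I*√119) = -88/(17*(12 - I*√119))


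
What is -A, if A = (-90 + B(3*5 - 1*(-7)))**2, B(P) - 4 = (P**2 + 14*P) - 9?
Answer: -485809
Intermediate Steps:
B(P) = -5 + P**2 + 14*P (B(P) = 4 + ((P**2 + 14*P) - 9) = 4 + (-9 + P**2 + 14*P) = -5 + P**2 + 14*P)
A = 485809 (A = (-90 + (-5 + (3*5 - 1*(-7))**2 + 14*(3*5 - 1*(-7))))**2 = (-90 + (-5 + (15 + 7)**2 + 14*(15 + 7)))**2 = (-90 + (-5 + 22**2 + 14*22))**2 = (-90 + (-5 + 484 + 308))**2 = (-90 + 787)**2 = 697**2 = 485809)
-A = -1*485809 = -485809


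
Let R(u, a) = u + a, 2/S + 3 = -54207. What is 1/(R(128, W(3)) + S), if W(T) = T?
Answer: 27105/3550754 ≈ 0.0076336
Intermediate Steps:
S = -1/27105 (S = 2/(-3 - 54207) = 2/(-54210) = 2*(-1/54210) = -1/27105 ≈ -3.6894e-5)
R(u, a) = a + u
1/(R(128, W(3)) + S) = 1/((3 + 128) - 1/27105) = 1/(131 - 1/27105) = 1/(3550754/27105) = 27105/3550754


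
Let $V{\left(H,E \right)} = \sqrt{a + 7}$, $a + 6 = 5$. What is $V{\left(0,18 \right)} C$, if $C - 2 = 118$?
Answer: $120 \sqrt{6} \approx 293.94$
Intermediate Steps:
$a = -1$ ($a = -6 + 5 = -1$)
$C = 120$ ($C = 2 + 118 = 120$)
$V{\left(H,E \right)} = \sqrt{6}$ ($V{\left(H,E \right)} = \sqrt{-1 + 7} = \sqrt{6}$)
$V{\left(0,18 \right)} C = \sqrt{6} \cdot 120 = 120 \sqrt{6}$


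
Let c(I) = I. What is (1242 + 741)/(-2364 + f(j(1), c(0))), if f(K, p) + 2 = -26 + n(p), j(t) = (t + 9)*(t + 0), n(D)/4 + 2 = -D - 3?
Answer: -661/804 ≈ -0.82214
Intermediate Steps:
n(D) = -20 - 4*D (n(D) = -8 + 4*(-D - 3) = -8 + 4*(-3 - D) = -8 + (-12 - 4*D) = -20 - 4*D)
j(t) = t*(9 + t) (j(t) = (9 + t)*t = t*(9 + t))
f(K, p) = -48 - 4*p (f(K, p) = -2 + (-26 + (-20 - 4*p)) = -2 + (-46 - 4*p) = -48 - 4*p)
(1242 + 741)/(-2364 + f(j(1), c(0))) = (1242 + 741)/(-2364 + (-48 - 4*0)) = 1983/(-2364 + (-48 + 0)) = 1983/(-2364 - 48) = 1983/(-2412) = 1983*(-1/2412) = -661/804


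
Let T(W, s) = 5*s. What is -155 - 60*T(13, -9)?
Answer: 2545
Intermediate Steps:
-155 - 60*T(13, -9) = -155 - 300*(-9) = -155 - 60*(-45) = -155 + 2700 = 2545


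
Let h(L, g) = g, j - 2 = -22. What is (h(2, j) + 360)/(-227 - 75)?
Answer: -170/151 ≈ -1.1258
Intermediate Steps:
j = -20 (j = 2 - 22 = -20)
(h(2, j) + 360)/(-227 - 75) = (-20 + 360)/(-227 - 75) = 340/(-302) = 340*(-1/302) = -170/151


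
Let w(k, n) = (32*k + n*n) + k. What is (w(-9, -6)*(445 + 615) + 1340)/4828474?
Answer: -137660/2414237 ≈ -0.057020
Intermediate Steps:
w(k, n) = n² + 33*k (w(k, n) = (32*k + n²) + k = (n² + 32*k) + k = n² + 33*k)
(w(-9, -6)*(445 + 615) + 1340)/4828474 = (((-6)² + 33*(-9))*(445 + 615) + 1340)/4828474 = ((36 - 297)*1060 + 1340)*(1/4828474) = (-261*1060 + 1340)*(1/4828474) = (-276660 + 1340)*(1/4828474) = -275320*1/4828474 = -137660/2414237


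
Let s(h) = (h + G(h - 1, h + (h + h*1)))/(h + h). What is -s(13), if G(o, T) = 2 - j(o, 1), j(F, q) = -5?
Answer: -10/13 ≈ -0.76923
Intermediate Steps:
G(o, T) = 7 (G(o, T) = 2 - 1*(-5) = 2 + 5 = 7)
s(h) = (7 + h)/(2*h) (s(h) = (h + 7)/(h + h) = (7 + h)/((2*h)) = (7 + h)*(1/(2*h)) = (7 + h)/(2*h))
-s(13) = -(7 + 13)/(2*13) = -20/(2*13) = -1*10/13 = -10/13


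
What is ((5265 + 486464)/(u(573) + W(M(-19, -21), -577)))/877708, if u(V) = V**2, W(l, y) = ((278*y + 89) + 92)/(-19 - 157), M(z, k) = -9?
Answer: 21636076/12714945248083 ≈ 1.7016e-6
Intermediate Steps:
W(l, y) = -181/176 - 139*y/88 (W(l, y) = ((89 + 278*y) + 92)/(-176) = (181 + 278*y)*(-1/176) = -181/176 - 139*y/88)
((5265 + 486464)/(u(573) + W(M(-19, -21), -577)))/877708 = ((5265 + 486464)/(573**2 + (-181/176 - 139/88*(-577))))/877708 = (491729/(328329 + (-181/176 + 80203/88)))*(1/877708) = (491729/(328329 + 160225/176))*(1/877708) = (491729/(57946129/176))*(1/877708) = (491729*(176/57946129))*(1/877708) = (86544304/57946129)*(1/877708) = 21636076/12714945248083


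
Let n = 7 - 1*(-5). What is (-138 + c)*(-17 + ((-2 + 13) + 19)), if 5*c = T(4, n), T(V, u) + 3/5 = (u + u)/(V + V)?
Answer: -44694/25 ≈ -1787.8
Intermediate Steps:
n = 12 (n = 7 + 5 = 12)
T(V, u) = -3/5 + u/V (T(V, u) = -3/5 + (u + u)/(V + V) = -3/5 + (2*u)/((2*V)) = -3/5 + (2*u)*(1/(2*V)) = -3/5 + u/V)
c = 12/25 (c = (-3/5 + 12/4)/5 = (-3/5 + 12*(1/4))/5 = (-3/5 + 3)/5 = (1/5)*(12/5) = 12/25 ≈ 0.48000)
(-138 + c)*(-17 + ((-2 + 13) + 19)) = (-138 + 12/25)*(-17 + ((-2 + 13) + 19)) = -3438*(-17 + (11 + 19))/25 = -3438*(-17 + 30)/25 = -3438/25*13 = -44694/25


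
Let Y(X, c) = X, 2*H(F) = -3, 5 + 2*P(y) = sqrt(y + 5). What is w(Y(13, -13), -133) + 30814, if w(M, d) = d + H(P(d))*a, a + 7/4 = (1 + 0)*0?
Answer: 245469/8 ≈ 30684.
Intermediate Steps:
P(y) = -5/2 + sqrt(5 + y)/2 (P(y) = -5/2 + sqrt(y + 5)/2 = -5/2 + sqrt(5 + y)/2)
H(F) = -3/2 (H(F) = (1/2)*(-3) = -3/2)
a = -7/4 (a = -7/4 + (1 + 0)*0 = -7/4 + 1*0 = -7/4 + 0 = -7/4 ≈ -1.7500)
w(M, d) = 21/8 + d (w(M, d) = d - 3/2*(-7/4) = d + 21/8 = 21/8 + d)
w(Y(13, -13), -133) + 30814 = (21/8 - 133) + 30814 = -1043/8 + 30814 = 245469/8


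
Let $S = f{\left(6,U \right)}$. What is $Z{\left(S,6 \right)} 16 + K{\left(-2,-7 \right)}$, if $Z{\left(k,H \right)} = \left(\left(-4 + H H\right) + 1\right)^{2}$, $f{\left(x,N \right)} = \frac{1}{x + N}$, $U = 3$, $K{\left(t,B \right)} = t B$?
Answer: $17438$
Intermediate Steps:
$K{\left(t,B \right)} = B t$
$f{\left(x,N \right)} = \frac{1}{N + x}$
$S = \frac{1}{9}$ ($S = \frac{1}{3 + 6} = \frac{1}{9} \approx 0.11111$)
$Z{\left(k,H \right)} = \left(-3 + H^{2}\right)^{2}$ ($Z{\left(k,H \right)} = \left(\left(-4 + H^{2}\right) + 1\right)^{2} = \left(-3 + H^{2}\right)^{2}$)
$Z{\left(S,6 \right)} 16 + K{\left(-2,-7 \right)} = \left(-3 + 6^{2}\right)^{2} \cdot 16 - -14 = \left(-3 + 36\right)^{2} \cdot 16 + 14 = 33^{2} \cdot 16 + 14 = 1089 \cdot 16 + 14 = 17424 + 14 = 17438$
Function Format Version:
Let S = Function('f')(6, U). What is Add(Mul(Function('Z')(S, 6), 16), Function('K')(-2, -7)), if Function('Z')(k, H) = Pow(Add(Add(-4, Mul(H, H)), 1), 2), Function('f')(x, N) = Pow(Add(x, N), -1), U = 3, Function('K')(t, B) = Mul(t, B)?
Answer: 17438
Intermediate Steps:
Function('K')(t, B) = Mul(B, t)
Function('f')(x, N) = Pow(Add(N, x), -1)
S = Rational(1, 9) (S = Pow(Add(3, 6), -1) = Pow(9, -1) = Rational(1, 9) ≈ 0.11111)
Function('Z')(k, H) = Pow(Add(-3, Pow(H, 2)), 2) (Function('Z')(k, H) = Pow(Add(Add(-4, Pow(H, 2)), 1), 2) = Pow(Add(-3, Pow(H, 2)), 2))
Add(Mul(Function('Z')(S, 6), 16), Function('K')(-2, -7)) = Add(Mul(Pow(Add(-3, Pow(6, 2)), 2), 16), Mul(-7, -2)) = Add(Mul(Pow(Add(-3, 36), 2), 16), 14) = Add(Mul(Pow(33, 2), 16), 14) = Add(Mul(1089, 16), 14) = Add(17424, 14) = 17438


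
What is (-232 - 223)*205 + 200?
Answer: -93075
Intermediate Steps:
(-232 - 223)*205 + 200 = -455*205 + 200 = -93275 + 200 = -93075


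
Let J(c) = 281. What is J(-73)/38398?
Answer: 281/38398 ≈ 0.0073181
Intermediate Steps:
J(-73)/38398 = 281/38398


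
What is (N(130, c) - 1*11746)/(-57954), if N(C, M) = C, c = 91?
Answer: 1936/9659 ≈ 0.20043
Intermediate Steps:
(N(130, c) - 1*11746)/(-57954) = (130 - 1*11746)/(-57954) = (130 - 11746)*(-1/57954) = -11616*(-1/57954) = 1936/9659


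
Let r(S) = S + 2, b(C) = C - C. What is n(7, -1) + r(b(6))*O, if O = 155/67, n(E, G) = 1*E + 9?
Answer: 1382/67 ≈ 20.627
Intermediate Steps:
b(C) = 0
n(E, G) = 9 + E (n(E, G) = E + 9 = 9 + E)
O = 155/67 (O = 155*(1/67) = 155/67 ≈ 2.3134)
r(S) = 2 + S
n(7, -1) + r(b(6))*O = (9 + 7) + (2 + 0)*(155/67) = 16 + 2*(155/67) = 16 + 310/67 = 1382/67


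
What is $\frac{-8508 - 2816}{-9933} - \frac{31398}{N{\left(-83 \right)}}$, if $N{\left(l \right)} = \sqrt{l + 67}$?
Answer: $\frac{11324}{9933} + \frac{15699 i}{2} \approx 1.14 + 7849.5 i$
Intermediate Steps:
$N{\left(l \right)} = \sqrt{67 + l}$
$\frac{-8508 - 2816}{-9933} - \frac{31398}{N{\left(-83 \right)}} = \frac{-8508 - 2816}{-9933} - \frac{31398}{\sqrt{67 - 83}} = \left(-11324\right) \left(- \frac{1}{9933}\right) - \frac{31398}{\sqrt{-16}} = \frac{11324}{9933} - \frac{31398}{4 i} = \frac{11324}{9933} - 31398 \left(- \frac{i}{4}\right) = \frac{11324}{9933} + \frac{15699 i}{2}$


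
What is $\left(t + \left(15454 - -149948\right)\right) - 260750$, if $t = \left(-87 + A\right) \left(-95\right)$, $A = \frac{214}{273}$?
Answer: $- \frac{23793989}{273} \approx -87158.0$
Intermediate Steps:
$A = \frac{214}{273}$ ($A = 214 \cdot \frac{1}{273} = \frac{214}{273} \approx 0.78388$)
$t = \frac{2236015}{273}$ ($t = \left(-87 + \frac{214}{273}\right) \left(-95\right) = \left(- \frac{23537}{273}\right) \left(-95\right) = \frac{2236015}{273} \approx 8190.5$)
$\left(t + \left(15454 - -149948\right)\right) - 260750 = \left(\frac{2236015}{273} + \left(15454 - -149948\right)\right) - 260750 = \left(\frac{2236015}{273} + \left(15454 + 149948\right)\right) - 260750 = \left(\frac{2236015}{273} + 165402\right) - 260750 = \frac{47390761}{273} - 260750 = - \frac{23793989}{273}$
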